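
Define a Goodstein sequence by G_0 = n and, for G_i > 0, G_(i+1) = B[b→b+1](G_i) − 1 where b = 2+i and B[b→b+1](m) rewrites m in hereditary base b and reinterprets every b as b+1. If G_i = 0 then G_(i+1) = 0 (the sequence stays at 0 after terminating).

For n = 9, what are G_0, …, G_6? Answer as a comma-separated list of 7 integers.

G_0 = 9. HB_2(9) = 2^(2 + 1) + 1. Bump = 82. G_1 = 81.
G_1 = 81. HB_3(81) = 3^(3 + 1). Bump = 1024. G_2 = 1023.
G_2 = 1023. HB_4(1023) = 3·4^4 + 3·4^3 + 3·4^2 + 3·4 + 3. Bump = 9843. G_3 = 9842.
G_3 = 9842. HB_5(9842) = 3·5^5 + 3·5^3 + 3·5^2 + 3·5 + 2. Bump = 140744. G_4 = 140743.
G_4 = 140743. HB_6(140743) = 3·6^6 + 3·6^3 + 3·6^2 + 3·6 + 1. Bump = 2471827. G_5 = 2471826.
G_5 = 2471826. HB_7(2471826) = 3·7^7 + 3·7^3 + 3·7^2 + 3·7. Bump = 50333400. G_6 = 50333399.

9, 81, 1023, 9842, 140743, 2471826, 50333399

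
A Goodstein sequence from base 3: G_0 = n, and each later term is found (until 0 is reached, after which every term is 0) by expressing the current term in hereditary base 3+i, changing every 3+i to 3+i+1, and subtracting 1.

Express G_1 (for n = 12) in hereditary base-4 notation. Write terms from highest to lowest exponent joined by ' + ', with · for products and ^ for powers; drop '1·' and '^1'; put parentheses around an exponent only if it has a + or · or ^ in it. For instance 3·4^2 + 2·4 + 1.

G_0 = 12. HB_3(12) = 3^2 + 3. Bump = 20. G_1 = 19.
G_1 = 19. HB_4(19) = 4^2 + 3. Bump = 28. G_2 = 27.

4^2 + 3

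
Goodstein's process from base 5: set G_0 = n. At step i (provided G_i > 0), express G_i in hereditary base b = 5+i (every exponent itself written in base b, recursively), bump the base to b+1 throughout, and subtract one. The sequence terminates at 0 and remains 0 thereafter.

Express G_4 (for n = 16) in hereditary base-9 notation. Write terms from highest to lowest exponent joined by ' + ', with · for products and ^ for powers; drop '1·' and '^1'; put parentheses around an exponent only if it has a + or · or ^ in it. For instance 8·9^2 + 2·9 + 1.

[0] 16 ≡ 3·5 + 1 (base 5). Lift 6: 19. −1: 18.
[1] 18 ≡ 3·6 (base 6). Lift 7: 21. −1: 20.
[2] 20 ≡ 2·7 + 6 (base 7). Lift 8: 22. −1: 21.
[3] 21 ≡ 2·8 + 5 (base 8). Lift 9: 23. −1: 22.
[4] 22 ≡ 2·9 + 4 (base 9). Lift 10: 24. −1: 23.

2·9 + 4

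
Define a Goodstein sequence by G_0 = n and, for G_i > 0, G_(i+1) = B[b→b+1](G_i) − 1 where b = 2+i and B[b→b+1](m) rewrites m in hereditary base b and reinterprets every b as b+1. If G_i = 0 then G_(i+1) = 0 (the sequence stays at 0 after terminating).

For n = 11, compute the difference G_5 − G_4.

5484864

G_0 = 11. HB_2(11) = 2^(2 + 1) + 2 + 1. Bump = 85. G_1 = 84.
G_1 = 84. HB_3(84) = 3^(3 + 1) + 3. Bump = 1028. G_2 = 1027.
G_2 = 1027. HB_4(1027) = 4^(4 + 1) + 3. Bump = 15628. G_3 = 15627.
G_3 = 15627. HB_5(15627) = 5^(5 + 1) + 2. Bump = 279938. G_4 = 279937.
G_4 = 279937. HB_6(279937) = 6^(6 + 1) + 1. Bump = 5764802. G_5 = 5764801.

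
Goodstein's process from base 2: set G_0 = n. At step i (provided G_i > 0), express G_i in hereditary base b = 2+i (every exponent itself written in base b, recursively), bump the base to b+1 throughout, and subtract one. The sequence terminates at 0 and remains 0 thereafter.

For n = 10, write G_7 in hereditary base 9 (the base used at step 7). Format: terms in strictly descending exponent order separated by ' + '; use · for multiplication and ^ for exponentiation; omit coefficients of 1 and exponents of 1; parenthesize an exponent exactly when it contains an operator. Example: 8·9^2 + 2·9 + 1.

G_0=10  [base 2] 2^(2 + 1) + 2  →[2↦3]→  3^(3 + 1) + 3 = 84  −1 ⇒ G_1=83
G_1=83  [base 3] 3^(3 + 1) + 2  →[3↦4]→  4^(4 + 1) + 2 = 1026  −1 ⇒ G_2=1025
G_2=1025  [base 4] 4^(4 + 1) + 1  →[4↦5]→  5^(5 + 1) + 1 = 15626  −1 ⇒ G_3=15625
G_3=15625  [base 5] 5^(5 + 1)  →[5↦6]→  6^(6 + 1) = 279936  −1 ⇒ G_4=279935
G_4=279935  [base 6] 5·6^6 + 5·6^5 + 5·6^4 + 5·6^3 + 5·6^2 + 5·6 + 5  →[6↦7]→  5·7^7 + 5·7^5 + 5·7^4 + 5·7^3 + 5·7^2 + 5·7 + 5 = 4215755  −1 ⇒ G_5=4215754
G_5=4215754  [base 7] 5·7^7 + 5·7^5 + 5·7^4 + 5·7^3 + 5·7^2 + 5·7 + 4  →[7↦8]→  5·8^8 + 5·8^5 + 5·8^4 + 5·8^3 + 5·8^2 + 5·8 + 4 = 84073324  −1 ⇒ G_6=84073323
G_6=84073323  [base 8] 5·8^8 + 5·8^5 + 5·8^4 + 5·8^3 + 5·8^2 + 5·8 + 3  →[8↦9]→  5·9^9 + 5·9^5 + 5·9^4 + 5·9^3 + 5·9^2 + 5·9 + 3 = 1937434593  −1 ⇒ G_7=1937434592
G_7=1937434592  [base 9] 5·9^9 + 5·9^5 + 5·9^4 + 5·9^3 + 5·9^2 + 5·9 + 2  →[9↦10]→  5·10^10 + 5·10^5 + 5·10^4 + 5·10^3 + 5·10^2 + 5·10 + 2 = 50000555552  −1 ⇒ G_8=50000555551

5·9^9 + 5·9^5 + 5·9^4 + 5·9^3 + 5·9^2 + 5·9 + 2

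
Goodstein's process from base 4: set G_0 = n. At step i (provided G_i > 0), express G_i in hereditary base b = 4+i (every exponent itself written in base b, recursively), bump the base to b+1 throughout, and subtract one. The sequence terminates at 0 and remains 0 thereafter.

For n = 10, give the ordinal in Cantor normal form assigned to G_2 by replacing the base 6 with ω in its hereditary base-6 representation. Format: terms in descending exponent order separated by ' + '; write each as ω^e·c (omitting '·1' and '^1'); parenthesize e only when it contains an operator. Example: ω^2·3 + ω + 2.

ω·2

[0] 10 ≡ 2·4 + 2 (base 4). Lift 5: 12. −1: 11.
[1] 11 ≡ 2·5 + 1 (base 5). Lift 6: 13. −1: 12.
[2] 12 ≡ 2·6 (base 6). Lift 7: 14. −1: 13.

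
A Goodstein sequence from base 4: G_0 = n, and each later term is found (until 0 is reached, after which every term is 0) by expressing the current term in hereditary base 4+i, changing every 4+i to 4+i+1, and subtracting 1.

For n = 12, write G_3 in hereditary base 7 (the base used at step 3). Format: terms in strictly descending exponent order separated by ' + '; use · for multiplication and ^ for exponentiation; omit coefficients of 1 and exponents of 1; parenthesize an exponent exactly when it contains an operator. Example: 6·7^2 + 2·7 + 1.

G_0=12  [base 4] 3·4  →[4↦5]→  3·5 = 15  −1 ⇒ G_1=14
G_1=14  [base 5] 2·5 + 4  →[5↦6]→  2·6 + 4 = 16  −1 ⇒ G_2=15
G_2=15  [base 6] 2·6 + 3  →[6↦7]→  2·7 + 3 = 17  −1 ⇒ G_3=16
G_3=16  [base 7] 2·7 + 2  →[7↦8]→  2·8 + 2 = 18  −1 ⇒ G_4=17

2·7 + 2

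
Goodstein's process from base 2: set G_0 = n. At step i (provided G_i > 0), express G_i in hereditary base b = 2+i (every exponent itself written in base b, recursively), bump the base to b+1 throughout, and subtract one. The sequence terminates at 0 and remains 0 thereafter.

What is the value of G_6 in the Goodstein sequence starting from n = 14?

134404971

14 —HB2→ 2^(2 + 1) + 2^2 + 2 —bump→ 3^(3 + 1) + 3^3 + 3 = 111 —(−1)→ 110
110 —HB3→ 3^(3 + 1) + 3^3 + 2 —bump→ 4^(4 + 1) + 4^4 + 2 = 1282 —(−1)→ 1281
1281 —HB4→ 4^(4 + 1) + 4^4 + 1 —bump→ 5^(5 + 1) + 5^5 + 1 = 18751 —(−1)→ 18750
18750 —HB5→ 5^(5 + 1) + 5^5 —bump→ 6^(6 + 1) + 6^6 = 326592 —(−1)→ 326591
326591 —HB6→ 6^(6 + 1) + 5·6^5 + 5·6^4 + 5·6^3 + 5·6^2 + 5·6 + 5 —bump→ 7^(7 + 1) + 5·7^5 + 5·7^4 + 5·7^3 + 5·7^2 + 5·7 + 5 = 5862841 —(−1)→ 5862840
5862840 —HB7→ 7^(7 + 1) + 5·7^5 + 5·7^4 + 5·7^3 + 5·7^2 + 5·7 + 4 —bump→ 8^(8 + 1) + 5·8^5 + 5·8^4 + 5·8^3 + 5·8^2 + 5·8 + 4 = 134404972 —(−1)→ 134404971
134404971 —HB8→ 8^(8 + 1) + 5·8^5 + 5·8^4 + 5·8^3 + 5·8^2 + 5·8 + 3 —bump→ 9^(9 + 1) + 5·9^5 + 5·9^4 + 5·9^3 + 5·9^2 + 5·9 + 3 = 3487116549 —(−1)→ 3487116548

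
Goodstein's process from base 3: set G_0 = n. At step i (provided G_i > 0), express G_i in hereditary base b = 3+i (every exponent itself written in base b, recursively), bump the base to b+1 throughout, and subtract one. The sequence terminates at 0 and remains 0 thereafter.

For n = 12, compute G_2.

G_0=12  [base 3] 3^2 + 3  →[3↦4]→  4^2 + 4 = 20  −1 ⇒ G_1=19
G_1=19  [base 4] 4^2 + 3  →[4↦5]→  5^2 + 3 = 28  −1 ⇒ G_2=27

27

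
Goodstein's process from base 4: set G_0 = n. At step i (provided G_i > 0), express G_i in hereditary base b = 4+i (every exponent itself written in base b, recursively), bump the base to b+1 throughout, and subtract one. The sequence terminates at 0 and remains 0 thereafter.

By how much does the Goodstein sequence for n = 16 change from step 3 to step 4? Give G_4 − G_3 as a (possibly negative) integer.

3

(0) 16|_4 = 4^2 ↦ 5^2|_5 = 25 ⇒ 24
(1) 24|_5 = 4·5 + 4 ↦ 4·6 + 4|_6 = 28 ⇒ 27
(2) 27|_6 = 4·6 + 3 ↦ 4·7 + 3|_7 = 31 ⇒ 30
(3) 30|_7 = 4·7 + 2 ↦ 4·8 + 2|_8 = 34 ⇒ 33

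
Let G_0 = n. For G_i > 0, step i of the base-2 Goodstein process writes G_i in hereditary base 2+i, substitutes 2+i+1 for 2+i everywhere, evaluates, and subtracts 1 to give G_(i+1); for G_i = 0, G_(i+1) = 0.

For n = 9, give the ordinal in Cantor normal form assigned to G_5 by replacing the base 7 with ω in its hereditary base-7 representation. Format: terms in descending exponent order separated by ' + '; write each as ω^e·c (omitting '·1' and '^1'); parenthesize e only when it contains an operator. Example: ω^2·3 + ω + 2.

ω^ω·3 + ω^3·3 + ω^2·3 + ω·3

G_0 = 9. HB_2(9) = 2^(2 + 1) + 1. Bump = 82. G_1 = 81.
G_1 = 81. HB_3(81) = 3^(3 + 1). Bump = 1024. G_2 = 1023.
G_2 = 1023. HB_4(1023) = 3·4^4 + 3·4^3 + 3·4^2 + 3·4 + 3. Bump = 9843. G_3 = 9842.
G_3 = 9842. HB_5(9842) = 3·5^5 + 3·5^3 + 3·5^2 + 3·5 + 2. Bump = 140744. G_4 = 140743.
G_4 = 140743. HB_6(140743) = 3·6^6 + 3·6^3 + 3·6^2 + 3·6 + 1. Bump = 2471827. G_5 = 2471826.
G_5 = 2471826. HB_7(2471826) = 3·7^7 + 3·7^3 + 3·7^2 + 3·7. Bump = 50333400. G_6 = 50333399.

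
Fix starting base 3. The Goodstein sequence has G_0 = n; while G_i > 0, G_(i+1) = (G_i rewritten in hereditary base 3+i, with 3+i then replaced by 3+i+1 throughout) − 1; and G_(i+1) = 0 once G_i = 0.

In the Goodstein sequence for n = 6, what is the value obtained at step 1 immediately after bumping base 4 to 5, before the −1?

8

i=0: 6 = 2·3 (b=3); 3→4: 2·4 = 8; 8−1 = 7
i=1: 7 = 4 + 3 (b=4); 4→5: 5 + 3 = 8; 8−1 = 7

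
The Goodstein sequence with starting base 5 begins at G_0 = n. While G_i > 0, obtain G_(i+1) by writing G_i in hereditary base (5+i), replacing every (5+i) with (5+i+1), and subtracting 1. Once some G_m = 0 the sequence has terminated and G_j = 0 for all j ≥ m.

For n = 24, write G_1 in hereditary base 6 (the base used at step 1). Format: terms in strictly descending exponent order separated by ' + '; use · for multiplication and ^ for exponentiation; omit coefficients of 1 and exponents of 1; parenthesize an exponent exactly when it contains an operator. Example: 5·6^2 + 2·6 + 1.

24 —HB5→ 4·5 + 4 —bump→ 4·6 + 4 = 28 —(−1)→ 27
27 —HB6→ 4·6 + 3 —bump→ 4·7 + 3 = 31 —(−1)→ 30

4·6 + 3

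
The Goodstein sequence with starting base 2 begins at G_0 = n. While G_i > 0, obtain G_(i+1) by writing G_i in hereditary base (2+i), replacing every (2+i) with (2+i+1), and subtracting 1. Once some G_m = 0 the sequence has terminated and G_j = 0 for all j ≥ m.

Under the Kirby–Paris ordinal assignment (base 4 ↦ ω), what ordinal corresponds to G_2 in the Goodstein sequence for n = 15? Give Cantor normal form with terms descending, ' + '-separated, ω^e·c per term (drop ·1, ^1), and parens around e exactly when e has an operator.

[0] 15 ≡ 2^(2 + 1) + 2^2 + 2 + 1 (base 2). Lift 3: 112. −1: 111.
[1] 111 ≡ 3^(3 + 1) + 3^3 + 3 (base 3). Lift 4: 1284. −1: 1283.
[2] 1283 ≡ 4^(4 + 1) + 4^4 + 3 (base 4). Lift 5: 18753. −1: 18752.

ω^(ω + 1) + ω^ω + 3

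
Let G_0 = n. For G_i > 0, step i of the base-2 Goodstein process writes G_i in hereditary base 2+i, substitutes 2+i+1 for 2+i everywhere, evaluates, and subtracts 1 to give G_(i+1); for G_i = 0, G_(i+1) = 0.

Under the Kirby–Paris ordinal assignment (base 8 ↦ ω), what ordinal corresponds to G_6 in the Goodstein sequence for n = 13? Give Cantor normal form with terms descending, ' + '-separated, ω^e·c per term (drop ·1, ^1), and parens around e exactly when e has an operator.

ω^(ω + 1) + ω^3·3 + ω^2·3 + ω·2 + 7

(0) 13|_2 = 2^(2 + 1) + 2^2 + 1 ↦ 3^(3 + 1) + 3^3 + 1|_3 = 109 ⇒ 108
(1) 108|_3 = 3^(3 + 1) + 3^3 ↦ 4^(4 + 1) + 4^4|_4 = 1280 ⇒ 1279
(2) 1279|_4 = 4^(4 + 1) + 3·4^3 + 3·4^2 + 3·4 + 3 ↦ 5^(5 + 1) + 3·5^3 + 3·5^2 + 3·5 + 3|_5 = 16093 ⇒ 16092
(3) 16092|_5 = 5^(5 + 1) + 3·5^3 + 3·5^2 + 3·5 + 2 ↦ 6^(6 + 1) + 3·6^3 + 3·6^2 + 3·6 + 2|_6 = 280712 ⇒ 280711
(4) 280711|_6 = 6^(6 + 1) + 3·6^3 + 3·6^2 + 3·6 + 1 ↦ 7^(7 + 1) + 3·7^3 + 3·7^2 + 3·7 + 1|_7 = 5765999 ⇒ 5765998
(5) 5765998|_7 = 7^(7 + 1) + 3·7^3 + 3·7^2 + 3·7 ↦ 8^(8 + 1) + 3·8^3 + 3·8^2 + 3·8|_8 = 134219480 ⇒ 134219479
(6) 134219479|_8 = 8^(8 + 1) + 3·8^3 + 3·8^2 + 2·8 + 7 ↦ 9^(9 + 1) + 3·9^3 + 3·9^2 + 2·9 + 7|_9 = 3486786856 ⇒ 3486786855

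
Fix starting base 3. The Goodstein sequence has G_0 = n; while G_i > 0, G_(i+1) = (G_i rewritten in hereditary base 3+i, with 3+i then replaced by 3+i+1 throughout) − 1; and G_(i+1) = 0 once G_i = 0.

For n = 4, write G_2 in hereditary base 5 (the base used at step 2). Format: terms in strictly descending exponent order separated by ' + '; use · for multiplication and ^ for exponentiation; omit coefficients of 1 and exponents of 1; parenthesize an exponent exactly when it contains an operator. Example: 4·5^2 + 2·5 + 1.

base 3: 4 = 3 + 1; at 4: 4 + 1 = 5; next = 4
base 4: 4 = 4; at 5: 5 = 5; next = 4
base 5: 4 = 4; at 6: 4 = 4; next = 3

4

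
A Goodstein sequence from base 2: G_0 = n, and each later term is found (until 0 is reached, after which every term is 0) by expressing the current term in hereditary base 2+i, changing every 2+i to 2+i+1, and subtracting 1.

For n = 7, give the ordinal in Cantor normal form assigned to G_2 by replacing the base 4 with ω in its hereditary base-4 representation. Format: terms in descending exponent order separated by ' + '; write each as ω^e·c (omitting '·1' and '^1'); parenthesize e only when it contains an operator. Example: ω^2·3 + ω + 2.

(0) 7|_2 = 2^2 + 2 + 1 ↦ 3^3 + 3 + 1|_3 = 31 ⇒ 30
(1) 30|_3 = 3^3 + 3 ↦ 4^4 + 4|_4 = 260 ⇒ 259
(2) 259|_4 = 4^4 + 3 ↦ 5^5 + 3|_5 = 3128 ⇒ 3127

ω^ω + 3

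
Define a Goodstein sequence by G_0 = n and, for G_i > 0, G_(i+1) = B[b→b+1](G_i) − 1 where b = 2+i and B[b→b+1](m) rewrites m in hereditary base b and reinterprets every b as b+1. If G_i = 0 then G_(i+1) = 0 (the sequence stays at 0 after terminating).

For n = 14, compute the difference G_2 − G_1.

[0] 14 ≡ 2^(2 + 1) + 2^2 + 2 (base 2). Lift 3: 111. −1: 110.
[1] 110 ≡ 3^(3 + 1) + 3^3 + 2 (base 3). Lift 4: 1282. −1: 1281.

1171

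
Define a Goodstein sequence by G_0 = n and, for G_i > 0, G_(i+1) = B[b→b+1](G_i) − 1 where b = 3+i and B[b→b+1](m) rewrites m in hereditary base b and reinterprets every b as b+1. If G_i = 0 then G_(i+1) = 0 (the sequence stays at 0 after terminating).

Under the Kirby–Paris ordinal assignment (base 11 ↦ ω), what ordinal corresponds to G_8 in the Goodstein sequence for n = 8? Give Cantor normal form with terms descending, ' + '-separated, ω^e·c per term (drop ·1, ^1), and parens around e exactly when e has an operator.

8 —HB3→ 2·3 + 2 —bump→ 2·4 + 2 = 10 —(−1)→ 9
9 —HB4→ 2·4 + 1 —bump→ 2·5 + 1 = 11 —(−1)→ 10
10 —HB5→ 2·5 —bump→ 2·6 = 12 —(−1)→ 11
11 —HB6→ 6 + 5 —bump→ 7 + 5 = 12 —(−1)→ 11
11 —HB7→ 7 + 4 —bump→ 8 + 4 = 12 —(−1)→ 11
11 —HB8→ 8 + 3 —bump→ 9 + 3 = 12 —(−1)→ 11
11 —HB9→ 9 + 2 —bump→ 10 + 2 = 12 —(−1)→ 11
11 —HB10→ 10 + 1 —bump→ 11 + 1 = 12 —(−1)→ 11

ω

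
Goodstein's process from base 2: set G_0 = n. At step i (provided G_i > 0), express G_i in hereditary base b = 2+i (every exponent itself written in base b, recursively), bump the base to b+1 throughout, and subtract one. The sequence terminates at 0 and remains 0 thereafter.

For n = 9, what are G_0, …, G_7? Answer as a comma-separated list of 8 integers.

i=0: 9 = 2^(2 + 1) + 1 (b=2); 2→3: 3^(3 + 1) + 1 = 82; 82−1 = 81
i=1: 81 = 3^(3 + 1) (b=3); 3→4: 4^(4 + 1) = 1024; 1024−1 = 1023
i=2: 1023 = 3·4^4 + 3·4^3 + 3·4^2 + 3·4 + 3 (b=4); 4→5: 3·5^5 + 3·5^3 + 3·5^2 + 3·5 + 3 = 9843; 9843−1 = 9842
i=3: 9842 = 3·5^5 + 3·5^3 + 3·5^2 + 3·5 + 2 (b=5); 5→6: 3·6^6 + 3·6^3 + 3·6^2 + 3·6 + 2 = 140744; 140744−1 = 140743
i=4: 140743 = 3·6^6 + 3·6^3 + 3·6^2 + 3·6 + 1 (b=6); 6→7: 3·7^7 + 3·7^3 + 3·7^2 + 3·7 + 1 = 2471827; 2471827−1 = 2471826
i=5: 2471826 = 3·7^7 + 3·7^3 + 3·7^2 + 3·7 (b=7); 7→8: 3·8^8 + 3·8^3 + 3·8^2 + 3·8 = 50333400; 50333400−1 = 50333399
i=6: 50333399 = 3·8^8 + 3·8^3 + 3·8^2 + 2·8 + 7 (b=8); 8→9: 3·9^9 + 3·9^3 + 3·9^2 + 2·9 + 7 = 1162263922; 1162263922−1 = 1162263921

9, 81, 1023, 9842, 140743, 2471826, 50333399, 1162263921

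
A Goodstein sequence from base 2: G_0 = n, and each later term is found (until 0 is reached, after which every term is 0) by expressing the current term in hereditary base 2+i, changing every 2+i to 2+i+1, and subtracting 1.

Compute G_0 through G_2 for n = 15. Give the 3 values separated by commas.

15, 111, 1283

base 2: 15 = 2^(2 + 1) + 2^2 + 2 + 1; at 3: 3^(3 + 1) + 3^3 + 3 + 1 = 112; next = 111
base 3: 111 = 3^(3 + 1) + 3^3 + 3; at 4: 4^(4 + 1) + 4^4 + 4 = 1284; next = 1283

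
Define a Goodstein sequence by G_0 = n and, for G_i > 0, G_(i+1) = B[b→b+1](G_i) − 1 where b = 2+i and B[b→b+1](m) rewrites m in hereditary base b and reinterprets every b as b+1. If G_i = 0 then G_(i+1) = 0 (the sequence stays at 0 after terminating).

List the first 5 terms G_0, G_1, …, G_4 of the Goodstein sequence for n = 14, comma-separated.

14, 110, 1281, 18750, 326591

[0] 14 ≡ 2^(2 + 1) + 2^2 + 2 (base 2). Lift 3: 111. −1: 110.
[1] 110 ≡ 3^(3 + 1) + 3^3 + 2 (base 3). Lift 4: 1282. −1: 1281.
[2] 1281 ≡ 4^(4 + 1) + 4^4 + 1 (base 4). Lift 5: 18751. −1: 18750.
[3] 18750 ≡ 5^(5 + 1) + 5^5 (base 5). Lift 6: 326592. −1: 326591.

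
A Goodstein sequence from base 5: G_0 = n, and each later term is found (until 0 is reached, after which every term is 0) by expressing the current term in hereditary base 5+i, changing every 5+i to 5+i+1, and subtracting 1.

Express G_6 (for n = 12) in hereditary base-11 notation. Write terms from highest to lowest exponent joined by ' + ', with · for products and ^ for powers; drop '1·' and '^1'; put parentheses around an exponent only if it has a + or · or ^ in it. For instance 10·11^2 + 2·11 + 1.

base 5: 12 = 2·5 + 2; at 6: 2·6 + 2 = 14; next = 13
base 6: 13 = 2·6 + 1; at 7: 2·7 + 1 = 15; next = 14
base 7: 14 = 2·7; at 8: 2·8 = 16; next = 15
base 8: 15 = 8 + 7; at 9: 9 + 7 = 16; next = 15
base 9: 15 = 9 + 6; at 10: 10 + 6 = 16; next = 15
base 10: 15 = 10 + 5; at 11: 11 + 5 = 16; next = 15
base 11: 15 = 11 + 4; at 12: 12 + 4 = 16; next = 15

11 + 4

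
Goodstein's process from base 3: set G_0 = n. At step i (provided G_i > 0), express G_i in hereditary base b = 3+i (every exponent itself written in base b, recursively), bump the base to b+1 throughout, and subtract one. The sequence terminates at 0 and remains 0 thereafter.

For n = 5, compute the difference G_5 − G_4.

-1

(0) 5|_3 = 3 + 2 ↦ 4 + 2|_4 = 6 ⇒ 5
(1) 5|_4 = 4 + 1 ↦ 5 + 1|_5 = 6 ⇒ 5
(2) 5|_5 = 5 ↦ 6|_6 = 6 ⇒ 5
(3) 5|_6 = 5 ↦ 5|_7 = 5 ⇒ 4
(4) 4|_7 = 4 ↦ 4|_8 = 4 ⇒ 3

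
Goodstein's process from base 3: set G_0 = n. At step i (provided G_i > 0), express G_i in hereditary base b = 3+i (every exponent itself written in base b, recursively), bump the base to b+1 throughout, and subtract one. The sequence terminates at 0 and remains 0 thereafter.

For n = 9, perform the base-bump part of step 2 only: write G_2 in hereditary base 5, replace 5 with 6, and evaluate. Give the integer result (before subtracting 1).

20

[0] 9 ≡ 3^2 (base 3). Lift 4: 16. −1: 15.
[1] 15 ≡ 3·4 + 3 (base 4). Lift 5: 18. −1: 17.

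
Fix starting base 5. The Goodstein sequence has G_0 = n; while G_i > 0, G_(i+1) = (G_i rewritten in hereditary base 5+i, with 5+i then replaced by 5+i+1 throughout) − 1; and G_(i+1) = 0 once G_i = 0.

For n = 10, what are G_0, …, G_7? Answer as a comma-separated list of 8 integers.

10 —HB5→ 2·5 —bump→ 2·6 = 12 —(−1)→ 11
11 —HB6→ 6 + 5 —bump→ 7 + 5 = 12 —(−1)→ 11
11 —HB7→ 7 + 4 —bump→ 8 + 4 = 12 —(−1)→ 11
11 —HB8→ 8 + 3 —bump→ 9 + 3 = 12 —(−1)→ 11
11 —HB9→ 9 + 2 —bump→ 10 + 2 = 12 —(−1)→ 11
11 —HB10→ 10 + 1 —bump→ 11 + 1 = 12 —(−1)→ 11
11 —HB11→ 11 —bump→ 12 = 12 —(−1)→ 11

10, 11, 11, 11, 11, 11, 11, 11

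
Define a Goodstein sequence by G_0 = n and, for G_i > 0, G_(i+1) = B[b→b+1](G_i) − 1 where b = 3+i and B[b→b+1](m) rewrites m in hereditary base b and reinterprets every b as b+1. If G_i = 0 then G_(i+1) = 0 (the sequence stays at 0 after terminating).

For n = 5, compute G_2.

5

(0) 5|_3 = 3 + 2 ↦ 4 + 2|_4 = 6 ⇒ 5
(1) 5|_4 = 4 + 1 ↦ 5 + 1|_5 = 6 ⇒ 5
(2) 5|_5 = 5 ↦ 6|_6 = 6 ⇒ 5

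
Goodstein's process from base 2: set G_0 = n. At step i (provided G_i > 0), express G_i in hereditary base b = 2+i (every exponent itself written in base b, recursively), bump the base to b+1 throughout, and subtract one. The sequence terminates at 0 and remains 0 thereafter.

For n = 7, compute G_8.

G_0 = 7. HB_2(7) = 2^2 + 2 + 1. Bump = 31. G_1 = 30.
G_1 = 30. HB_3(30) = 3^3 + 3. Bump = 260. G_2 = 259.
G_2 = 259. HB_4(259) = 4^4 + 3. Bump = 3128. G_3 = 3127.
G_3 = 3127. HB_5(3127) = 5^5 + 2. Bump = 46658. G_4 = 46657.
G_4 = 46657. HB_6(46657) = 6^6 + 1. Bump = 823544. G_5 = 823543.
G_5 = 823543. HB_7(823543) = 7^7. Bump = 16777216. G_6 = 16777215.
G_6 = 16777215. HB_8(16777215) = 7·8^7 + 7·8^6 + 7·8^5 + 7·8^4 + 7·8^3 + 7·8^2 + 7·8 + 7. Bump = 37665880. G_7 = 37665879.
G_7 = 37665879. HB_9(37665879) = 7·9^7 + 7·9^6 + 7·9^5 + 7·9^4 + 7·9^3 + 7·9^2 + 7·9 + 6. Bump = 77777776. G_8 = 77777775.

77777775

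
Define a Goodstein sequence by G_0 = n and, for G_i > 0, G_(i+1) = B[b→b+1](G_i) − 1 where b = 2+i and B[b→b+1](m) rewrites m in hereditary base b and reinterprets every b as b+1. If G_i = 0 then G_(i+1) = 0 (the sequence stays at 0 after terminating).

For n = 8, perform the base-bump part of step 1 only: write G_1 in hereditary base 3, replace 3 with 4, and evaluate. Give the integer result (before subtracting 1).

[0] 8 ≡ 2^(2 + 1) (base 2). Lift 3: 81. −1: 80.
[1] 80 ≡ 2·3^3 + 2·3^2 + 2·3 + 2 (base 3). Lift 4: 554. −1: 553.

554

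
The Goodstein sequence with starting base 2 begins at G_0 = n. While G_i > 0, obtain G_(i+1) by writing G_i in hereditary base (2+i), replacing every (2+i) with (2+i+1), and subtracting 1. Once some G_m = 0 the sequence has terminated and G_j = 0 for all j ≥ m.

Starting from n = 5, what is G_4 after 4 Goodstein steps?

775

5 —HB2→ 2^2 + 1 —bump→ 3^3 + 1 = 28 —(−1)→ 27
27 —HB3→ 3^3 —bump→ 4^4 = 256 —(−1)→ 255
255 —HB4→ 3·4^3 + 3·4^2 + 3·4 + 3 —bump→ 3·5^3 + 3·5^2 + 3·5 + 3 = 468 —(−1)→ 467
467 —HB5→ 3·5^3 + 3·5^2 + 3·5 + 2 —bump→ 3·6^3 + 3·6^2 + 3·6 + 2 = 776 —(−1)→ 775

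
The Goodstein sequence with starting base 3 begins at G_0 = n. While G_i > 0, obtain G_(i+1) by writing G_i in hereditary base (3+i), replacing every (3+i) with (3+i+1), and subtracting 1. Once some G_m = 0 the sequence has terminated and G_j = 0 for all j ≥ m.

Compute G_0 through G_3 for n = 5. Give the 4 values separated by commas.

(0) 5|_3 = 3 + 2 ↦ 4 + 2|_4 = 6 ⇒ 5
(1) 5|_4 = 4 + 1 ↦ 5 + 1|_5 = 6 ⇒ 5
(2) 5|_5 = 5 ↦ 6|_6 = 6 ⇒ 5

5, 5, 5, 5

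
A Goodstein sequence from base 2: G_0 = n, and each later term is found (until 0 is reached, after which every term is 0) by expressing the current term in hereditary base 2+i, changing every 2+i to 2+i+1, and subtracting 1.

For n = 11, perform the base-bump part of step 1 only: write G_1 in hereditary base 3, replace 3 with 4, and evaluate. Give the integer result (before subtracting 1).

1028

i=0: 11 = 2^(2 + 1) + 2 + 1 (b=2); 2→3: 3^(3 + 1) + 3 + 1 = 85; 85−1 = 84
i=1: 84 = 3^(3 + 1) + 3 (b=3); 3→4: 4^(4 + 1) + 4 = 1028; 1028−1 = 1027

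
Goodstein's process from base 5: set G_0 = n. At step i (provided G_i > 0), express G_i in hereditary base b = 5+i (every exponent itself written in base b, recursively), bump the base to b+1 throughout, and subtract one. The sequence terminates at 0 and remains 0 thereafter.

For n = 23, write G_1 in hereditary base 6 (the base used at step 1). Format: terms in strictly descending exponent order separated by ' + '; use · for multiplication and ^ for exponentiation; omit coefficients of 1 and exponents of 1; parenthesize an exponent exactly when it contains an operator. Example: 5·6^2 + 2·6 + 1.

4·6 + 2

(0) 23|_5 = 4·5 + 3 ↦ 4·6 + 3|_6 = 27 ⇒ 26
(1) 26|_6 = 4·6 + 2 ↦ 4·7 + 2|_7 = 30 ⇒ 29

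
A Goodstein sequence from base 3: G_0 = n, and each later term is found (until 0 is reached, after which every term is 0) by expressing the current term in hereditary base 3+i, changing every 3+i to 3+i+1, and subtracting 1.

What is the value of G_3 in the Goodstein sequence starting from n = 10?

27

(0) 10|_3 = 3^2 + 1 ↦ 4^2 + 1|_4 = 17 ⇒ 16
(1) 16|_4 = 4^2 ↦ 5^2|_5 = 25 ⇒ 24
(2) 24|_5 = 4·5 + 4 ↦ 4·6 + 4|_6 = 28 ⇒ 27
(3) 27|_6 = 4·6 + 3 ↦ 4·7 + 3|_7 = 31 ⇒ 30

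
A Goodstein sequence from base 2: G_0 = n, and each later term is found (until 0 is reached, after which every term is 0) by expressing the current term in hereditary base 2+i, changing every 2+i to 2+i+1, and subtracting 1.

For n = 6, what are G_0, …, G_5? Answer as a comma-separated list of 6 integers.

G_0 = 6. HB_2(6) = 2^2 + 2. Bump = 30. G_1 = 29.
G_1 = 29. HB_3(29) = 3^3 + 2. Bump = 258. G_2 = 257.
G_2 = 257. HB_4(257) = 4^4 + 1. Bump = 3126. G_3 = 3125.
G_3 = 3125. HB_5(3125) = 5^5. Bump = 46656. G_4 = 46655.
G_4 = 46655. HB_6(46655) = 5·6^5 + 5·6^4 + 5·6^3 + 5·6^2 + 5·6 + 5. Bump = 98040. G_5 = 98039.

6, 29, 257, 3125, 46655, 98039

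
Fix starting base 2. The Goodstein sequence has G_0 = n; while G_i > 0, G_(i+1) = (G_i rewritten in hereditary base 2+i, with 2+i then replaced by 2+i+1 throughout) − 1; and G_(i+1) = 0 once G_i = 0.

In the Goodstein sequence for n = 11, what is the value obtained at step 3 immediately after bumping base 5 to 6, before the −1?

279938

G_0=11  [base 2] 2^(2 + 1) + 2 + 1  →[2↦3]→  3^(3 + 1) + 3 + 1 = 85  −1 ⇒ G_1=84
G_1=84  [base 3] 3^(3 + 1) + 3  →[3↦4]→  4^(4 + 1) + 4 = 1028  −1 ⇒ G_2=1027
G_2=1027  [base 4] 4^(4 + 1) + 3  →[4↦5]→  5^(5 + 1) + 3 = 15628  −1 ⇒ G_3=15627
G_3=15627  [base 5] 5^(5 + 1) + 2  →[5↦6]→  6^(6 + 1) + 2 = 279938  −1 ⇒ G_4=279937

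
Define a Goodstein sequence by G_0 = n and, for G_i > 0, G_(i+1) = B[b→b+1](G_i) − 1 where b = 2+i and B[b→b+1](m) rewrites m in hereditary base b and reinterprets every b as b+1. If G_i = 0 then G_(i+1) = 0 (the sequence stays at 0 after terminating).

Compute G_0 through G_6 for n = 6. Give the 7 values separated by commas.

6 —HB2→ 2^2 + 2 —bump→ 3^3 + 3 = 30 —(−1)→ 29
29 —HB3→ 3^3 + 2 —bump→ 4^4 + 2 = 258 —(−1)→ 257
257 —HB4→ 4^4 + 1 —bump→ 5^5 + 1 = 3126 —(−1)→ 3125
3125 —HB5→ 5^5 —bump→ 6^6 = 46656 —(−1)→ 46655
46655 —HB6→ 5·6^5 + 5·6^4 + 5·6^3 + 5·6^2 + 5·6 + 5 —bump→ 5·7^5 + 5·7^4 + 5·7^3 + 5·7^2 + 5·7 + 5 = 98040 —(−1)→ 98039
98039 —HB7→ 5·7^5 + 5·7^4 + 5·7^3 + 5·7^2 + 5·7 + 4 —bump→ 5·8^5 + 5·8^4 + 5·8^3 + 5·8^2 + 5·8 + 4 = 187244 —(−1)→ 187243

6, 29, 257, 3125, 46655, 98039, 187243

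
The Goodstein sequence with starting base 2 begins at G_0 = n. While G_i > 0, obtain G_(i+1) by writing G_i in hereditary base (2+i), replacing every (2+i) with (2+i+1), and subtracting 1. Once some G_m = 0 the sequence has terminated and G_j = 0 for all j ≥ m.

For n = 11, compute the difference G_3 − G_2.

14600

step 0: 11 = 2^(2 + 1) + 2 + 1; sub 3 for 2: 3^(3 + 1) + 3 + 1; = 85; G_1 = 85−1 = 84
step 1: 84 = 3^(3 + 1) + 3; sub 4 for 3: 4^(4 + 1) + 4; = 1028; G_2 = 1028−1 = 1027
step 2: 1027 = 4^(4 + 1) + 3; sub 5 for 4: 5^(5 + 1) + 3; = 15628; G_3 = 15628−1 = 15627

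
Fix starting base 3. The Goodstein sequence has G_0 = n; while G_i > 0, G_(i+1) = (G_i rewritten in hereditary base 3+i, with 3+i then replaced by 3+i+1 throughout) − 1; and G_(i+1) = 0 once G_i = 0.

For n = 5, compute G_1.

G_0=5  [base 3] 3 + 2  →[3↦4]→  4 + 2 = 6  −1 ⇒ G_1=5
G_1=5  [base 4] 4 + 1  →[4↦5]→  5 + 1 = 6  −1 ⇒ G_2=5

5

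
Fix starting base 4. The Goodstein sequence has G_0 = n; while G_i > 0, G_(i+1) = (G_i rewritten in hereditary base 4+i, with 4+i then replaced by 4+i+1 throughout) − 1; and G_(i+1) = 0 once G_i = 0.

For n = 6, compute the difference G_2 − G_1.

G_0 = 6. HB_4(6) = 4 + 2. Bump = 7. G_1 = 6.
G_1 = 6. HB_5(6) = 5 + 1. Bump = 7. G_2 = 6.

0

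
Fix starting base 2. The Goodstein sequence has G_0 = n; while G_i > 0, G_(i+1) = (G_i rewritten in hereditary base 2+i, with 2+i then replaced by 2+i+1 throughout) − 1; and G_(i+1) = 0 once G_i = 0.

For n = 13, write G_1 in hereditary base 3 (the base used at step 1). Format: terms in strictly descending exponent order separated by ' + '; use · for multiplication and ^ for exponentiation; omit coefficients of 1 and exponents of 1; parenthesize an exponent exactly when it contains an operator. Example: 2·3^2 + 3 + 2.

13 —HB2→ 2^(2 + 1) + 2^2 + 1 —bump→ 3^(3 + 1) + 3^3 + 1 = 109 —(−1)→ 108
108 —HB3→ 3^(3 + 1) + 3^3 —bump→ 4^(4 + 1) + 4^4 = 1280 —(−1)→ 1279

3^(3 + 1) + 3^3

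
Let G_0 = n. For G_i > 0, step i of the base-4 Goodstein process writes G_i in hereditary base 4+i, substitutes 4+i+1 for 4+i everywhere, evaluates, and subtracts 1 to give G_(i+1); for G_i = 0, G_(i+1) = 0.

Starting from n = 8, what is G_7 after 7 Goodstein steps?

i=0: 8 = 2·4 (b=4); 4→5: 2·5 = 10; 10−1 = 9
i=1: 9 = 5 + 4 (b=5); 5→6: 6 + 4 = 10; 10−1 = 9
i=2: 9 = 6 + 3 (b=6); 6→7: 7 + 3 = 10; 10−1 = 9
i=3: 9 = 7 + 2 (b=7); 7→8: 8 + 2 = 10; 10−1 = 9
i=4: 9 = 8 + 1 (b=8); 8→9: 9 + 1 = 10; 10−1 = 9
i=5: 9 = 9 (b=9); 9→10: 10 = 10; 10−1 = 9
i=6: 9 = 9 (b=10); 10→11: 9 = 9; 9−1 = 8
i=7: 8 = 8 (b=11); 11→12: 8 = 8; 8−1 = 7

8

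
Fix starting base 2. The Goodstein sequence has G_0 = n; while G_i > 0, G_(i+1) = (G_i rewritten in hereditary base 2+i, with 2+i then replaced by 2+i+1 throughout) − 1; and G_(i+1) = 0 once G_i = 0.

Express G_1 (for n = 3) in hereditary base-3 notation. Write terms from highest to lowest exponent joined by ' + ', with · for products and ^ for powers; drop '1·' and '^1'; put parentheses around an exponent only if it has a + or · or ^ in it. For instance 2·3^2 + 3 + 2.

[0] 3 ≡ 2 + 1 (base 2). Lift 3: 4. −1: 3.
[1] 3 ≡ 3 (base 3). Lift 4: 4. −1: 3.

3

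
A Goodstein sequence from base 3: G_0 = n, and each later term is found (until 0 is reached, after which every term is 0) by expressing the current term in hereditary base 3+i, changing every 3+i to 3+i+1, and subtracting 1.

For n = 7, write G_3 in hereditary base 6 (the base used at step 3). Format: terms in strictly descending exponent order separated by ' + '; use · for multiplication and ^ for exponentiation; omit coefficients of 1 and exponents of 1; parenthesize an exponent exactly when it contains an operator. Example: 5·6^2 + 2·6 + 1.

i=0: 7 = 2·3 + 1 (b=3); 3→4: 2·4 + 1 = 9; 9−1 = 8
i=1: 8 = 2·4 (b=4); 4→5: 2·5 = 10; 10−1 = 9
i=2: 9 = 5 + 4 (b=5); 5→6: 6 + 4 = 10; 10−1 = 9
i=3: 9 = 6 + 3 (b=6); 6→7: 7 + 3 = 10; 10−1 = 9

6 + 3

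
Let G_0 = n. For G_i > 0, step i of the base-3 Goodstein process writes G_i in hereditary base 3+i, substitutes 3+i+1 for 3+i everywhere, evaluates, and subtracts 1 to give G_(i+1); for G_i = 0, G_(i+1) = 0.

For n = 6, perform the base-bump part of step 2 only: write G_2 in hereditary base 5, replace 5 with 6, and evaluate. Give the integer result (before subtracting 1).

8

G_0 = 6. HB_3(6) = 2·3. Bump = 8. G_1 = 7.
G_1 = 7. HB_4(7) = 4 + 3. Bump = 8. G_2 = 7.
G_2 = 7. HB_5(7) = 5 + 2. Bump = 8. G_3 = 7.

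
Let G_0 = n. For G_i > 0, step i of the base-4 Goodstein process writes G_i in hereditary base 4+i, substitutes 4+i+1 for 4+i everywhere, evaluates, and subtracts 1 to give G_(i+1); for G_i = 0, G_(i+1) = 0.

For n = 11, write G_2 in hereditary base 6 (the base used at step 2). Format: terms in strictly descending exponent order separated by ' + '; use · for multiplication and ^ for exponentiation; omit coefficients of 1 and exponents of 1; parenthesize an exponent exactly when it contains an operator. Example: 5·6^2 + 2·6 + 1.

2·6 + 1

G_0=11  [base 4] 2·4 + 3  →[4↦5]→  2·5 + 3 = 13  −1 ⇒ G_1=12
G_1=12  [base 5] 2·5 + 2  →[5↦6]→  2·6 + 2 = 14  −1 ⇒ G_2=13
G_2=13  [base 6] 2·6 + 1  →[6↦7]→  2·7 + 1 = 15  −1 ⇒ G_3=14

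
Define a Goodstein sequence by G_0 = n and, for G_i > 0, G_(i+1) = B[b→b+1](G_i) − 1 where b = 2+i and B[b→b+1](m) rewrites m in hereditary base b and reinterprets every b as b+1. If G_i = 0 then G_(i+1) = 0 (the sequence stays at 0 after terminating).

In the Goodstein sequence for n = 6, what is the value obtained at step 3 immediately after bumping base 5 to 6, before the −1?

46656

i=0: 6 = 2^2 + 2 (b=2); 2→3: 3^3 + 3 = 30; 30−1 = 29
i=1: 29 = 3^3 + 2 (b=3); 3→4: 4^4 + 2 = 258; 258−1 = 257
i=2: 257 = 4^4 + 1 (b=4); 4→5: 5^5 + 1 = 3126; 3126−1 = 3125
i=3: 3125 = 5^5 (b=5); 5→6: 6^6 = 46656; 46656−1 = 46655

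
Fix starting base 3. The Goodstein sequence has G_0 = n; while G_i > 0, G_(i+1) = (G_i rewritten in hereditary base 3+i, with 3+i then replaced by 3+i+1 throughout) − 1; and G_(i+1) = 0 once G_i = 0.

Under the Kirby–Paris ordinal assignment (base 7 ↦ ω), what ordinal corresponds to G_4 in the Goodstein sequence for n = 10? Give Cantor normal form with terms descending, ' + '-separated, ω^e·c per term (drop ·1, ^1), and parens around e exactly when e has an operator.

ω·4 + 2

G_0=10  [base 3] 3^2 + 1  →[3↦4]→  4^2 + 1 = 17  −1 ⇒ G_1=16
G_1=16  [base 4] 4^2  →[4↦5]→  5^2 = 25  −1 ⇒ G_2=24
G_2=24  [base 5] 4·5 + 4  →[5↦6]→  4·6 + 4 = 28  −1 ⇒ G_3=27
G_3=27  [base 6] 4·6 + 3  →[6↦7]→  4·7 + 3 = 31  −1 ⇒ G_4=30
G_4=30  [base 7] 4·7 + 2  →[7↦8]→  4·8 + 2 = 34  −1 ⇒ G_5=33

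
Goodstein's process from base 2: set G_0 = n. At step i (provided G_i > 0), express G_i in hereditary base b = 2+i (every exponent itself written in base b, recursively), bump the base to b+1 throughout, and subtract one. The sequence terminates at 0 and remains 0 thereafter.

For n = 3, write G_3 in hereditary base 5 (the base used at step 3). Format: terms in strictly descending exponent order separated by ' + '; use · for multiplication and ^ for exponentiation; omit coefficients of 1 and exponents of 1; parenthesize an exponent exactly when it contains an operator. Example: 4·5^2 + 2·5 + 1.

2

i=0: 3 = 2 + 1 (b=2); 2→3: 3 + 1 = 4; 4−1 = 3
i=1: 3 = 3 (b=3); 3→4: 4 = 4; 4−1 = 3
i=2: 3 = 3 (b=4); 4→5: 3 = 3; 3−1 = 2
i=3: 2 = 2 (b=5); 5→6: 2 = 2; 2−1 = 1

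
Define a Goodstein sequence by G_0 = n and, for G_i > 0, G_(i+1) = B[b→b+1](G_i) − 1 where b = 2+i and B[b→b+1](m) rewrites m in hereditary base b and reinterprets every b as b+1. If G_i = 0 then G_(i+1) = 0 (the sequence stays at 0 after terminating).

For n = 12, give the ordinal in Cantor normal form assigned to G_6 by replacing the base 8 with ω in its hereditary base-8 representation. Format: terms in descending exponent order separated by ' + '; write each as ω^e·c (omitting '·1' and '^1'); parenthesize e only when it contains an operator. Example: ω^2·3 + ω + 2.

ω^(ω + 1) + ω^2·2 + ω + 3

i=0: 12 = 2^(2 + 1) + 2^2 (b=2); 2→3: 3^(3 + 1) + 3^3 = 108; 108−1 = 107
i=1: 107 = 3^(3 + 1) + 2·3^2 + 2·3 + 2 (b=3); 3→4: 4^(4 + 1) + 2·4^2 + 2·4 + 2 = 1066; 1066−1 = 1065
i=2: 1065 = 4^(4 + 1) + 2·4^2 + 2·4 + 1 (b=4); 4→5: 5^(5 + 1) + 2·5^2 + 2·5 + 1 = 15686; 15686−1 = 15685
i=3: 15685 = 5^(5 + 1) + 2·5^2 + 2·5 (b=5); 5→6: 6^(6 + 1) + 2·6^2 + 2·6 = 280020; 280020−1 = 280019
i=4: 280019 = 6^(6 + 1) + 2·6^2 + 6 + 5 (b=6); 6→7: 7^(7 + 1) + 2·7^2 + 7 + 5 = 5764911; 5764911−1 = 5764910
i=5: 5764910 = 7^(7 + 1) + 2·7^2 + 7 + 4 (b=7); 7→8: 8^(8 + 1) + 2·8^2 + 8 + 4 = 134217868; 134217868−1 = 134217867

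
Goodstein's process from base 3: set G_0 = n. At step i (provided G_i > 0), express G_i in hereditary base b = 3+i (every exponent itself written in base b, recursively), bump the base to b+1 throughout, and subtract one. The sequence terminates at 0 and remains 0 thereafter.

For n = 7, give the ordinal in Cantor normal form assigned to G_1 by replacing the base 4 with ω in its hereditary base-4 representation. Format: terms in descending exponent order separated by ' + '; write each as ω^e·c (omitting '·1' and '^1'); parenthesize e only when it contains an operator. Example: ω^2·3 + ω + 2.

ω·2

G_0=7  [base 3] 2·3 + 1  →[3↦4]→  2·4 + 1 = 9  −1 ⇒ G_1=8
G_1=8  [base 4] 2·4  →[4↦5]→  2·5 = 10  −1 ⇒ G_2=9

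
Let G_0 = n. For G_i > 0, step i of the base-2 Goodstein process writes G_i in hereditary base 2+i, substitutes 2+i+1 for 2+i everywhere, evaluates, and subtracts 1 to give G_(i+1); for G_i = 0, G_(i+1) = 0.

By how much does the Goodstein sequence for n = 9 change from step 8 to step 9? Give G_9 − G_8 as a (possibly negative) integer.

825935012890

base 2: 9 = 2^(2 + 1) + 1; at 3: 3^(3 + 1) + 1 = 82; next = 81
base 3: 81 = 3^(3 + 1); at 4: 4^(4 + 1) = 1024; next = 1023
base 4: 1023 = 3·4^4 + 3·4^3 + 3·4^2 + 3·4 + 3; at 5: 3·5^5 + 3·5^3 + 3·5^2 + 3·5 + 3 = 9843; next = 9842
base 5: 9842 = 3·5^5 + 3·5^3 + 3·5^2 + 3·5 + 2; at 6: 3·6^6 + 3·6^3 + 3·6^2 + 3·6 + 2 = 140744; next = 140743
base 6: 140743 = 3·6^6 + 3·6^3 + 3·6^2 + 3·6 + 1; at 7: 3·7^7 + 3·7^3 + 3·7^2 + 3·7 + 1 = 2471827; next = 2471826
base 7: 2471826 = 3·7^7 + 3·7^3 + 3·7^2 + 3·7; at 8: 3·8^8 + 3·8^3 + 3·8^2 + 3·8 = 50333400; next = 50333399
base 8: 50333399 = 3·8^8 + 3·8^3 + 3·8^2 + 2·8 + 7; at 9: 3·9^9 + 3·9^3 + 3·9^2 + 2·9 + 7 = 1162263922; next = 1162263921
base 9: 1162263921 = 3·9^9 + 3·9^3 + 3·9^2 + 2·9 + 6; at 10: 3·10^10 + 3·10^3 + 3·10^2 + 2·10 + 6 = 30000003326; next = 30000003325
base 10: 30000003325 = 3·10^10 + 3·10^3 + 3·10^2 + 2·10 + 5; at 11: 3·11^11 + 3·11^3 + 3·11^2 + 2·11 + 5 = 855935016216; next = 855935016215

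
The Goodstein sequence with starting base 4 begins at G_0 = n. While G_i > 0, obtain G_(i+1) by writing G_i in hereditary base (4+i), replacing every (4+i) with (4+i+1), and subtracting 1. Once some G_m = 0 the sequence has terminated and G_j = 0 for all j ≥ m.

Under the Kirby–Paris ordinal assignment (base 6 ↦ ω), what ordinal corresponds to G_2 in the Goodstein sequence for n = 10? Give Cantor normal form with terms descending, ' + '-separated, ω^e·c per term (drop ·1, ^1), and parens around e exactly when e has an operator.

ω·2

i=0: 10 = 2·4 + 2 (b=4); 4→5: 2·5 + 2 = 12; 12−1 = 11
i=1: 11 = 2·5 + 1 (b=5); 5→6: 2·6 + 1 = 13; 13−1 = 12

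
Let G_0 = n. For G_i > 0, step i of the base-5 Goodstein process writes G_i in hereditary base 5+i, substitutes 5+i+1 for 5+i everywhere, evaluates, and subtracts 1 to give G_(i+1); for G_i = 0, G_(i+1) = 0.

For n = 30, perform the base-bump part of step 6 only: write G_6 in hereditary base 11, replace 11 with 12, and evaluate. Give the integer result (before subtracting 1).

(0) 30|_5 = 5^2 + 5 ↦ 6^2 + 6|_6 = 42 ⇒ 41
(1) 41|_6 = 6^2 + 5 ↦ 7^2 + 5|_7 = 54 ⇒ 53
(2) 53|_7 = 7^2 + 4 ↦ 8^2 + 4|_8 = 68 ⇒ 67
(3) 67|_8 = 8^2 + 3 ↦ 9^2 + 3|_9 = 84 ⇒ 83
(4) 83|_9 = 9^2 + 2 ↦ 10^2 + 2|_10 = 102 ⇒ 101
(5) 101|_10 = 10^2 + 1 ↦ 11^2 + 1|_11 = 122 ⇒ 121
(6) 121|_11 = 11^2 ↦ 12^2|_12 = 144 ⇒ 143

144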